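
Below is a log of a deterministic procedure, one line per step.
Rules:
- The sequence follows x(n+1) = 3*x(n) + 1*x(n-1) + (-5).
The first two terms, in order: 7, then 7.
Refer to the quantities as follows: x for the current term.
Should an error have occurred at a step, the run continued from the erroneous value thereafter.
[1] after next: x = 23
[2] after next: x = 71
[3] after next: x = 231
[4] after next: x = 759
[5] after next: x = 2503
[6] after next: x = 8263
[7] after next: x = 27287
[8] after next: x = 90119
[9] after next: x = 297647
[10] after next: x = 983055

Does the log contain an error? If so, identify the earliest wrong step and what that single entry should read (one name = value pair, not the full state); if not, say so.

1. x = 3*(7) + (1)*(7) + (-5) = 23 (verified)
2. x = 3*(23) + (1)*(7) + (-5) = 71 (no discrepancy)
3. x = 3*(71) + (1)*(23) + (-5) = 231 (verified)
4. x = 3*(231) + (1)*(71) + (-5) = 759 (consistent with the log)
5. x = 3*(759) + (1)*(231) + (-5) = 2503 (no discrepancy)
6. x = 3*(2503) + (1)*(759) + (-5) = 8263 (no discrepancy)
7. x = 3*(8263) + (1)*(2503) + (-5) = 27287 (verified)
8. x = 3*(27287) + (1)*(8263) + (-5) = 90119 (verified)
9. x = 3*(90119) + (1)*(27287) + (-5) = 297639 (this is not what the log shows)
Conclusion: step 9 carries the first error; the entry should be x = 297639.

step 9, x = 297639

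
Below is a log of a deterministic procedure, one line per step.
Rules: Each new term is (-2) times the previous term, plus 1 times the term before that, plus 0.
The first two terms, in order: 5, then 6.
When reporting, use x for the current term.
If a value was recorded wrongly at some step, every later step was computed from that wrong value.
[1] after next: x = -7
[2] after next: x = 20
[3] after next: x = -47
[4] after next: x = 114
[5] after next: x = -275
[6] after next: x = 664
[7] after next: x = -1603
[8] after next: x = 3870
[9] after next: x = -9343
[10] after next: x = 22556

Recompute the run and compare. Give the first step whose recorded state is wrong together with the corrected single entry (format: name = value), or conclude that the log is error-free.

no error

Recomputing the run from the initial state:
step 1: x = -7
step 2: x = 20
step 3: x = -47
step 4: x = 114
step 5: x = -275
step 6: x = 664
step 7: x = -1603
step 8: x = 3870
step 9: x = -9343
step 10: x = 22556
This matches the log at every step.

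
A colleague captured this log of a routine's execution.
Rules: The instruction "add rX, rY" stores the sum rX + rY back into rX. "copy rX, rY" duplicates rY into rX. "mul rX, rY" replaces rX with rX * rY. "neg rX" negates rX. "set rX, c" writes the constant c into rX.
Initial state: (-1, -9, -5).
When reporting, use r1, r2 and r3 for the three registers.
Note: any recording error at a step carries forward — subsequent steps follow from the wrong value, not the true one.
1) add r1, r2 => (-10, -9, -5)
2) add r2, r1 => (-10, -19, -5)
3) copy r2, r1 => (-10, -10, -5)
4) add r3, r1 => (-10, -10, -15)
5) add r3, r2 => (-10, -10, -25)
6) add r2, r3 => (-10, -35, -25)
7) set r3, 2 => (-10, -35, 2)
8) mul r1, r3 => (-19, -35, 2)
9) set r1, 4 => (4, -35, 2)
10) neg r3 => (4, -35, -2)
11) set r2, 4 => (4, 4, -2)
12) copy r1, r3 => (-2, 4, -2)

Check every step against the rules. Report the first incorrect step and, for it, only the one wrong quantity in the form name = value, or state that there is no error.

step 1: r1 = -1 + -9 = -10 -> matches
step 2: r2 = -9 + -10 = -19 -> in agreement
step 3: r2 = -10 -> matches
step 4: r3 = -5 + -10 = -15 -> checks out
step 5: r3 = -15 + -10 = -25 -> same as recorded
step 6: r2 = -10 + -25 = -35 -> agrees with the log
step 7: r3 = 2 -> confirmed correct
step 8: r1 = -10 * 2 = -20 -> not what was recorded
The earliest wrong entry is at step 8: it should read r1 = -20.

step 8, r1 = -20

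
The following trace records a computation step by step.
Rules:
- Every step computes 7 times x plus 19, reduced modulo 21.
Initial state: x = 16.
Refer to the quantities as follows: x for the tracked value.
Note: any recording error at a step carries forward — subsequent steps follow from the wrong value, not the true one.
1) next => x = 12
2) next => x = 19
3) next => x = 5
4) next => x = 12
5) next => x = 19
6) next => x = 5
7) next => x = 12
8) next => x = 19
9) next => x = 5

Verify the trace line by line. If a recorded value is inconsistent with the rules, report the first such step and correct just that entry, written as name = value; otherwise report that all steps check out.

step 1, x = 5

Recomputing the run from the initial state:
step 1: x = 5
step 2: x = 12
step 3: x = 19
step 4: x = 5
step 5: x = 12
step 6: x = 19
step 7: x = 5
step 8: x = 12
step 9: x = 19
The first disagreement with the trace is at step 1, where the value should be x = 5.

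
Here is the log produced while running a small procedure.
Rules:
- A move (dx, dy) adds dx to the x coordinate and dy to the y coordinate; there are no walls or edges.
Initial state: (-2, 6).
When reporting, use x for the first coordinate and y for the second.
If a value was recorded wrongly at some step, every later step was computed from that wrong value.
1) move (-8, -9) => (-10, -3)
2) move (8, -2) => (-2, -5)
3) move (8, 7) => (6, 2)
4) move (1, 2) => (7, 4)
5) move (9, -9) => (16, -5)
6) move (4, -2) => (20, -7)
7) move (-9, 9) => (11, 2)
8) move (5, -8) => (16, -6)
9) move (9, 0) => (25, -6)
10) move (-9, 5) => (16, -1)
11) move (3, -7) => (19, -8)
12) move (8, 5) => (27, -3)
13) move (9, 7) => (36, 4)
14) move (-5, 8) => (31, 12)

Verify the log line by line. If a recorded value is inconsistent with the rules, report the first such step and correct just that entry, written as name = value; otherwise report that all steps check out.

no error

step 1: x = -2 + (-8) = -10, y = 6 + (-9) = -3 -> in agreement
step 2: x = -10 + (8) = -2, y = -3 + (-2) = -5 -> matches
step 3: x = -2 + (8) = 6, y = -5 + (7) = 2 -> verified
step 4: x = 6 + (1) = 7, y = 2 + (2) = 4 -> same as recorded
step 5: x = 7 + (9) = 16, y = 4 + (-9) = -5 -> matches
step 6: x = 16 + (4) = 20, y = -5 + (-2) = -7 -> verified
step 7: x = 20 + (-9) = 11, y = -7 + (9) = 2 -> same as recorded
step 8: x = 11 + (5) = 16, y = 2 + (-8) = -6 -> same as recorded
step 9: x = 16 + (9) = 25, y = -6 + (0) = -6 -> exactly as logged
step 10: x = 25 + (-9) = 16, y = -6 + (5) = -1 -> confirmed correct
step 11: x = 16 + (3) = 19, y = -1 + (-7) = -8 -> verified
step 12: x = 19 + (8) = 27, y = -8 + (5) = -3 -> verified
step 13: x = 27 + (9) = 36, y = -3 + (7) = 4 -> matches
step 14: x = 36 + (-5) = 31, y = 4 + (8) = 12 -> same as recorded
All steps check out; nothing to correct.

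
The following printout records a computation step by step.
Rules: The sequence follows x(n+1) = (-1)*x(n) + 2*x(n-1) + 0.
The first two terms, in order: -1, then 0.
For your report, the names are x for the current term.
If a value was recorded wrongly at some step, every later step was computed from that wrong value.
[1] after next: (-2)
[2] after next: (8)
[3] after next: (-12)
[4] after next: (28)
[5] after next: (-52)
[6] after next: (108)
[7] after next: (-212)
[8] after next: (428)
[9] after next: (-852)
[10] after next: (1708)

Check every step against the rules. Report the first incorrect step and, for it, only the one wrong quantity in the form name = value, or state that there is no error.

step 1: x = -1*(0) + (2)*(-1) + (0) = -2 -> in agreement
step 2: x = -1*(-2) + (2)*(0) + (0) = 2 -> the printout has a different value
First incorrect step: 2; the correct value is x = 2.

step 2, x = 2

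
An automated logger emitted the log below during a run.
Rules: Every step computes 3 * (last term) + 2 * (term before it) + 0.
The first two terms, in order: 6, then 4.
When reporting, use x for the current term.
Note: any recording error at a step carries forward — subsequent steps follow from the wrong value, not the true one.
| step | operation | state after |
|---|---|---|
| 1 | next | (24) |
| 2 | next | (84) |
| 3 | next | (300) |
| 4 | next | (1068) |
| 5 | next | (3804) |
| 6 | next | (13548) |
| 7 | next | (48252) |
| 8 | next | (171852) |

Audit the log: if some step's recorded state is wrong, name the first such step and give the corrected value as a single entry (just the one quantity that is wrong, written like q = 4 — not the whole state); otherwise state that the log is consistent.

step 2, x = 80

Recomputing the run from the initial state:
step 1: x = 24
step 2: x = 80
step 3: x = 288
step 4: x = 1024
step 5: x = 3648
step 6: x = 12992
step 7: x = 46272
step 8: x = 164800
The first disagreement with the log is at step 2, where the value should be x = 80.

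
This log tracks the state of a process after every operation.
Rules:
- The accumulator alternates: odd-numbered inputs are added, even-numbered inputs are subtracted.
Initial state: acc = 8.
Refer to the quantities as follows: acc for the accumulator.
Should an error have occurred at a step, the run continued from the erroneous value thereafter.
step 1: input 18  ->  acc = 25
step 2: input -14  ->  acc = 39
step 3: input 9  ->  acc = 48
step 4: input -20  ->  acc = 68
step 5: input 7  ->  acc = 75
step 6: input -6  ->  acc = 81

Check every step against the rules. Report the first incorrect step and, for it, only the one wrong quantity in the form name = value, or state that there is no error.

Recomputing the run from the initial state:
step 1: acc = 26
step 2: acc = 40
step 3: acc = 49
step 4: acc = 69
step 5: acc = 76
step 6: acc = 82
The first disagreement with the log is at step 1, where the value should be acc = 26.

step 1, acc = 26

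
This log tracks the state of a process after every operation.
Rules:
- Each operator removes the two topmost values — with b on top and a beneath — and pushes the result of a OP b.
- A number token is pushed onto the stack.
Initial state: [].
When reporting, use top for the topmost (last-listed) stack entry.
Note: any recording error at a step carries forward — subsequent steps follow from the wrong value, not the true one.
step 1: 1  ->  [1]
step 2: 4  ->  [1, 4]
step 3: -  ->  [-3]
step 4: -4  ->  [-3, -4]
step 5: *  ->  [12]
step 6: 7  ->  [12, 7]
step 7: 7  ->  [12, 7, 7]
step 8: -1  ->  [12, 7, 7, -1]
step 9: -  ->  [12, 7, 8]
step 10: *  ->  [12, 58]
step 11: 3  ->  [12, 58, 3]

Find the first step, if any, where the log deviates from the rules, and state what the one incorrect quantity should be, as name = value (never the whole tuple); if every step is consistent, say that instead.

step 10, top = 56

step 1: push 1: top = 1 -> confirmed correct
step 2: push 4: top = 4 -> checks out
step 3: 1 - 4 = -3 -> no discrepancy
step 4: push -4: top = -4 -> matches
step 5: -3 * -4 = 12 -> consistent with the log
step 6: push 7: top = 7 -> agrees with the log
step 7: push 7: top = 7 -> agrees with the log
step 8: push -1: top = -1 -> matches
step 9: 7 - -1 = 8 -> no discrepancy
step 10: 7 * 8 = 56 -> the log disagrees here
Conclusion: step 10 carries the first error; the entry should be top = 56.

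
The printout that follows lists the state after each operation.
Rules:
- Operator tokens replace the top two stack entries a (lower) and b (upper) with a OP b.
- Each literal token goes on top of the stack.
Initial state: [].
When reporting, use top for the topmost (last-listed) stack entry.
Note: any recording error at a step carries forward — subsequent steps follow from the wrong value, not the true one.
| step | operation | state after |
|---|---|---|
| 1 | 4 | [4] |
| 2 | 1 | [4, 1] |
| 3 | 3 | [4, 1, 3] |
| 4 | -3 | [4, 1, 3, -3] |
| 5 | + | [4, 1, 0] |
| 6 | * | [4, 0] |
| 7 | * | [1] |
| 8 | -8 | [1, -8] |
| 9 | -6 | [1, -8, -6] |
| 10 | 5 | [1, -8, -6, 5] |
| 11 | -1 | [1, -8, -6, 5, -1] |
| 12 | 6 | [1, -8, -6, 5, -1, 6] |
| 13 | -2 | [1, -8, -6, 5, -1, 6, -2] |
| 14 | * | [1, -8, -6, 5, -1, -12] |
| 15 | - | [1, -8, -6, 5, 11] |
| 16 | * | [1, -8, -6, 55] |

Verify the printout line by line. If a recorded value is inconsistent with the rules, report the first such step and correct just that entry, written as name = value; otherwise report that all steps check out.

1. push 4: top = 4 (checks out)
2. push 1: top = 1 (consistent with the printout)
3. push 3: top = 3 (same as recorded)
4. push -3: top = -3 (confirmed correct)
5. 3 + -3 = 0 (checks out)
6. 1 * 0 = 0 (no discrepancy)
7. 4 * 0 = 0 (the printout has a different value)
First deviation found at step 7; the corrected entry is top = 0.

step 7, top = 0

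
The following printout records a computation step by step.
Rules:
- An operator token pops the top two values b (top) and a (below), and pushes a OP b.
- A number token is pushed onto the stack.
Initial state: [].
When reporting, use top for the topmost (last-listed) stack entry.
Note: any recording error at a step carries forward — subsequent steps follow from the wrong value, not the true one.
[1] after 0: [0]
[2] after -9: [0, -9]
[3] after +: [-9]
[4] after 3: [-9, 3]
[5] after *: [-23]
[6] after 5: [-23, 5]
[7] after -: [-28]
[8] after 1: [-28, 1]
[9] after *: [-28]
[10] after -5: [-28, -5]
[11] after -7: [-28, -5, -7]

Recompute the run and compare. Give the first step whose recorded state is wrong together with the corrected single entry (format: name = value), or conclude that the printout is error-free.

step 5, top = -27

Step 1: push 0: top = 0 — confirmed correct.
Step 2: push -9: top = -9 — verified.
Step 3: 0 + -9 = -9 — exactly as logged.
Step 4: push 3: top = 3 — agrees with the printout.
Step 5: -9 * 3 = -27 — the entry is off here.
Step 5 is the first one off; corrected, top = -27.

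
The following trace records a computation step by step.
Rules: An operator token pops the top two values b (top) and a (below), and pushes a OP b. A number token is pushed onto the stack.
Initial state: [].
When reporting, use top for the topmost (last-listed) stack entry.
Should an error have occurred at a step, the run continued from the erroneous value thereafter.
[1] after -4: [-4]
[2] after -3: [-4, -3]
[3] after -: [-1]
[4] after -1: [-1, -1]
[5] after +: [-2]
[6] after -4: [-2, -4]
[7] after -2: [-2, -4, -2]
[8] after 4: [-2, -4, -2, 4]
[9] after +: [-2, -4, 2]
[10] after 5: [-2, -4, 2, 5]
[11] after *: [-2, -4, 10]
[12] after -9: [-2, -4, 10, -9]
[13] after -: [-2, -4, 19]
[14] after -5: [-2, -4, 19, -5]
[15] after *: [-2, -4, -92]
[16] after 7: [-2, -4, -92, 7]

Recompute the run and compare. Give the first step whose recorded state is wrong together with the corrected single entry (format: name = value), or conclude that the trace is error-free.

1. push -4: top = -4 (matches)
2. push -3: top = -3 (no discrepancy)
3. -4 - -3 = -1 (in agreement)
4. push -1: top = -1 (matches)
5. -1 + -1 = -2 (matches)
6. push -4: top = -4 (same as recorded)
7. push -2: top = -2 (no discrepancy)
8. push 4: top = 4 (agrees with the trace)
9. -2 + 4 = 2 (agrees with the trace)
10. push 5: top = 5 (in agreement)
11. 2 * 5 = 10 (matches)
12. push -9: top = -9 (consistent with the trace)
13. 10 - -9 = 19 (matches)
14. push -5: top = -5 (confirmed correct)
15. 19 * -5 = -95 (first mismatch against the trace)
The audit stops at step 15: the recorded entry is wrong and should be top = -95.

step 15, top = -95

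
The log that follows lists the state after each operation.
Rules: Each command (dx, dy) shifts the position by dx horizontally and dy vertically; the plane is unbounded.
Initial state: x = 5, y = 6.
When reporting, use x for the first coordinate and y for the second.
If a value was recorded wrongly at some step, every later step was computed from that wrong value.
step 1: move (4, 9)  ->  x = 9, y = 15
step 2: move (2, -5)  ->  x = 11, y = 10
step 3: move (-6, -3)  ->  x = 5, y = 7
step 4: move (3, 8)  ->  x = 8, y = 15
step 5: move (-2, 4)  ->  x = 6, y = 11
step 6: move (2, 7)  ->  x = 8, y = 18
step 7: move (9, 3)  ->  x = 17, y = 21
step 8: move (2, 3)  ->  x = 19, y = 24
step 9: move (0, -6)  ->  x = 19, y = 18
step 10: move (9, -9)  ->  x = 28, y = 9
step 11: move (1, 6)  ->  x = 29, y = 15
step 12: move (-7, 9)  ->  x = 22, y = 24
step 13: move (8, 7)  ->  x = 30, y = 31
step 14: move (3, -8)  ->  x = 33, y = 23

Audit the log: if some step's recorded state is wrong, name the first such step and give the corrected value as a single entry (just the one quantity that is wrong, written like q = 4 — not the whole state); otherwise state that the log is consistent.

1. x = 5 + (4) = 9, y = 6 + (9) = 15 (exactly as logged)
2. x = 9 + (2) = 11, y = 15 + (-5) = 10 (verified)
3. x = 11 + (-6) = 5, y = 10 + (-3) = 7 (same as recorded)
4. x = 5 + (3) = 8, y = 7 + (8) = 15 (consistent with the log)
5. x = 8 + (-2) = 6, y = 15 + (4) = 19 (not what was recorded)
Conclusion: step 5 carries the first error; the entry should be y = 19.

step 5, y = 19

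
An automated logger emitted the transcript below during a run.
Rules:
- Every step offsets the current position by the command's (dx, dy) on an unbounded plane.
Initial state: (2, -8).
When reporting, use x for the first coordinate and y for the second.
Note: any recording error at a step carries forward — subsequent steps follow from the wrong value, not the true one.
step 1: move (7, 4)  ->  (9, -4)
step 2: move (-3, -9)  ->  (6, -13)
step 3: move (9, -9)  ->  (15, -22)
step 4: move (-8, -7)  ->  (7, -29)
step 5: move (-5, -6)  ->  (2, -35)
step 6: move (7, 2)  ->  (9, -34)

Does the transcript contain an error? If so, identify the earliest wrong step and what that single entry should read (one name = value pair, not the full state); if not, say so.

Recomputing the run from the initial state:
step 1: x = 9, y = -4
step 2: x = 6, y = -13
step 3: x = 15, y = -22
step 4: x = 7, y = -29
step 5: x = 2, y = -35
step 6: x = 9, y = -33
The first disagreement with the transcript is at step 6, where the value should be y = -33.

step 6, y = -33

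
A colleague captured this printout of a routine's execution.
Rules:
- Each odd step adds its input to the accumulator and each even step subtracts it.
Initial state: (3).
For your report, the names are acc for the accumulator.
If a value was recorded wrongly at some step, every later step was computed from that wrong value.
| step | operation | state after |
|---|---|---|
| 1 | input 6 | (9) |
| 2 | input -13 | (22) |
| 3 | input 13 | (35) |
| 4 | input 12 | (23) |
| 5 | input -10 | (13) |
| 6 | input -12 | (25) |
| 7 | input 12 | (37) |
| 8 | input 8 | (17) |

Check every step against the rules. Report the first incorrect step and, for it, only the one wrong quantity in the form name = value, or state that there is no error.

step 8, acc = 29

1. acc = 3 + 6 = 9 (in agreement)
2. acc = 9 - -13 = 22 (confirmed correct)
3. acc = 22 + 13 = 35 (same as recorded)
4. acc = 35 - 12 = 23 (exactly as logged)
5. acc = 23 + -10 = 13 (exactly as logged)
6. acc = 13 - -12 = 25 (consistent with the printout)
7. acc = 25 + 12 = 37 (consistent with the printout)
8. acc = 37 - 8 = 29 (this is not what the printout shows)
The audit stops at step 8: the recorded entry is wrong and should be acc = 29.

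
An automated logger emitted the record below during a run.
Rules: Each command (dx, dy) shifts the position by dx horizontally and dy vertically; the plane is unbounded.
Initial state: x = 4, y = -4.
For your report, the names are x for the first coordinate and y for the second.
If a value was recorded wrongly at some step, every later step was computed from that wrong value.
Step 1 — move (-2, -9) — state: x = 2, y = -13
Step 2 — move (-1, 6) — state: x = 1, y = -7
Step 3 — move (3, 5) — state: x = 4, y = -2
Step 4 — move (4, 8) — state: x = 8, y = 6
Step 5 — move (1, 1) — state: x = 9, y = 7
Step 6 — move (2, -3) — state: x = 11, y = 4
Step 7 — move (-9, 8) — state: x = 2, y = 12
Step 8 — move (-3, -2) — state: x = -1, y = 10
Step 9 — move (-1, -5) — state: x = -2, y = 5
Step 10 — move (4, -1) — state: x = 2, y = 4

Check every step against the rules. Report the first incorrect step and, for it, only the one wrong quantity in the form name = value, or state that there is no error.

no error

1. x = 4 + (-2) = 2, y = -4 + (-9) = -13 (matches)
2. x = 2 + (-1) = 1, y = -13 + (6) = -7 (consistent with the record)
3. x = 1 + (3) = 4, y = -7 + (5) = -2 (confirmed correct)
4. x = 4 + (4) = 8, y = -2 + (8) = 6 (matches)
5. x = 8 + (1) = 9, y = 6 + (1) = 7 (same as recorded)
6. x = 9 + (2) = 11, y = 7 + (-3) = 4 (checks out)
7. x = 11 + (-9) = 2, y = 4 + (8) = 12 (same as recorded)
8. x = 2 + (-3) = -1, y = 12 + (-2) = 10 (exactly as logged)
9. x = -1 + (-1) = -2, y = 10 + (-5) = 5 (confirmed correct)
10. x = -2 + (4) = 2, y = 5 + (-1) = 4 (no discrepancy)
All steps check out; nothing to correct.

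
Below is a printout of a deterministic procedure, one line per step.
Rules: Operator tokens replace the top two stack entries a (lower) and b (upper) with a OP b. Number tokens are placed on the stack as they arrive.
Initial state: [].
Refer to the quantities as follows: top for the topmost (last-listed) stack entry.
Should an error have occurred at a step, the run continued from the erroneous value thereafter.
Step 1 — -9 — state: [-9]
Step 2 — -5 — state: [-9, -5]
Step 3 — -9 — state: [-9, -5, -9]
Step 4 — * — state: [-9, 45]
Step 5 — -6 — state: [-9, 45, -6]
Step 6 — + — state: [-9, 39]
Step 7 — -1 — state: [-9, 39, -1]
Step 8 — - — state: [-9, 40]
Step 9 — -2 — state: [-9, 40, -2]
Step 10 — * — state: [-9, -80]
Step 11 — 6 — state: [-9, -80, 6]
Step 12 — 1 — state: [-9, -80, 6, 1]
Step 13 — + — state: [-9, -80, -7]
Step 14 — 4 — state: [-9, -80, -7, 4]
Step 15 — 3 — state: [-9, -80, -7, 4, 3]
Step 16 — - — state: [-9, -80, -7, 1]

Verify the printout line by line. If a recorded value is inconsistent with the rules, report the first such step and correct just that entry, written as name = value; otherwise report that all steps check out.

step 1: push -9: top = -9 -> confirmed correct
step 2: push -5: top = -5 -> matches
step 3: push -9: top = -9 -> exactly as logged
step 4: -5 * -9 = 45 -> checks out
step 5: push -6: top = -6 -> verified
step 6: 45 + -6 = 39 -> in agreement
step 7: push -1: top = -1 -> exactly as logged
step 8: 39 - -1 = 40 -> no discrepancy
step 9: push -2: top = -2 -> no discrepancy
step 10: 40 * -2 = -80 -> no discrepancy
step 11: push 6: top = 6 -> consistent with the printout
step 12: push 1: top = 1 -> same as recorded
step 13: 6 + 1 = 7 -> this is not what the printout shows
The audit stops at step 13: the recorded entry is wrong and should be top = 7.

step 13, top = 7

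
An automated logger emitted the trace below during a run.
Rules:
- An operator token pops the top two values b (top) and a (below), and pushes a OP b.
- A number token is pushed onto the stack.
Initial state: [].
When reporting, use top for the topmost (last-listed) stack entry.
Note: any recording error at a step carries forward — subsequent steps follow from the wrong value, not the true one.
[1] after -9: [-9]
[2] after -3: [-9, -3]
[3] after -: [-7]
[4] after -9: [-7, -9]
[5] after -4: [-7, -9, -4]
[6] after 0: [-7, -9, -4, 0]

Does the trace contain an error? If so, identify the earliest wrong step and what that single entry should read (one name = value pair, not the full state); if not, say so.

Recomputing the run from the initial state:
step 1: [-9]
step 2: [-9, -3]
step 3: [-6]
step 4: [-6, -9]
step 5: [-6, -9, -4]
step 6: [-6, -9, -4, 0]
The first disagreement with the trace is at step 3, where the value should be top = -6.

step 3, top = -6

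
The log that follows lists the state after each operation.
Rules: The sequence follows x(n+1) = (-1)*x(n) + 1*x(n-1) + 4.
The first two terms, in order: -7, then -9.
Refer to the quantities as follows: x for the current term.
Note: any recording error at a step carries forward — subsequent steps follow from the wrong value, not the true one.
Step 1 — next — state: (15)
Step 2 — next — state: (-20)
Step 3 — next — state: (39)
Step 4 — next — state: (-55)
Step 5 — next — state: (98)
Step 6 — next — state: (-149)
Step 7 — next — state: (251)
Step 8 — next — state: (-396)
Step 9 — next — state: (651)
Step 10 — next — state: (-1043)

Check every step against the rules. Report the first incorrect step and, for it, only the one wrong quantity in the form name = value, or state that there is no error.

step 1, x = 6

step 1: x = -1*(-9) + (1)*(-7) + (4) = 6 -> a discrepancy with the log
Conclusion: step 1 carries the first error; the entry should be x = 6.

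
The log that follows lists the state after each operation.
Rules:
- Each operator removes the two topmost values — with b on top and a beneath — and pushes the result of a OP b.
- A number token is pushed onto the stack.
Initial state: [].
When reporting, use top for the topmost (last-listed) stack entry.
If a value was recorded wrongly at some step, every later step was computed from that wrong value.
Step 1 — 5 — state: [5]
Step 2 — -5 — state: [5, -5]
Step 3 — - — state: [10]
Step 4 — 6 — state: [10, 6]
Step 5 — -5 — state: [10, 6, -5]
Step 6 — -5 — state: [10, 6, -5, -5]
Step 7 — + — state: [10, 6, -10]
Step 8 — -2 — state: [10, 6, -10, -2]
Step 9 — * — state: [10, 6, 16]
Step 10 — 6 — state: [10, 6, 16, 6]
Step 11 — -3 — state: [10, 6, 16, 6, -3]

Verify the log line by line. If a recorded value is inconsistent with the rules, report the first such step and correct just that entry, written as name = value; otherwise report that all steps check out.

step 1: push 5: top = 5 -> consistent with the log
step 2: push -5: top = -5 -> in agreement
step 3: 5 - -5 = 10 -> in agreement
step 4: push 6: top = 6 -> same as recorded
step 5: push -5: top = -5 -> same as recorded
step 6: push -5: top = -5 -> same as recorded
step 7: -5 + -5 = -10 -> checks out
step 8: push -2: top = -2 -> checks out
step 9: -10 * -2 = 20 -> not what was recorded
Step 9 is the first one off; corrected, top = 20.

step 9, top = 20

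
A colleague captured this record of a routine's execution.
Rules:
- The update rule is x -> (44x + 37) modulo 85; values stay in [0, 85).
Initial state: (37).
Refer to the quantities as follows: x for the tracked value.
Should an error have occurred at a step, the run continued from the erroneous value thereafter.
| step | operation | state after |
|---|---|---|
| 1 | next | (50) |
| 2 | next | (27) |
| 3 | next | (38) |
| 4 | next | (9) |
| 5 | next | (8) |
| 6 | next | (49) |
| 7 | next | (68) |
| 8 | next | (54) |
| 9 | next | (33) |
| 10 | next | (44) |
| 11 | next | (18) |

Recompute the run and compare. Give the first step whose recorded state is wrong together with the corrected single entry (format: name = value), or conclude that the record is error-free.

step 3, x = 35

Recomputing the run from the initial state:
step 1: x = 50
step 2: x = 27
step 3: x = 35
step 4: x = 47
step 5: x = 65
step 6: x = 7
step 7: x = 5
step 8: x = 2
step 9: x = 40
step 10: x = 12
step 11: x = 55
The first disagreement with the record is at step 3, where the value should be x = 35.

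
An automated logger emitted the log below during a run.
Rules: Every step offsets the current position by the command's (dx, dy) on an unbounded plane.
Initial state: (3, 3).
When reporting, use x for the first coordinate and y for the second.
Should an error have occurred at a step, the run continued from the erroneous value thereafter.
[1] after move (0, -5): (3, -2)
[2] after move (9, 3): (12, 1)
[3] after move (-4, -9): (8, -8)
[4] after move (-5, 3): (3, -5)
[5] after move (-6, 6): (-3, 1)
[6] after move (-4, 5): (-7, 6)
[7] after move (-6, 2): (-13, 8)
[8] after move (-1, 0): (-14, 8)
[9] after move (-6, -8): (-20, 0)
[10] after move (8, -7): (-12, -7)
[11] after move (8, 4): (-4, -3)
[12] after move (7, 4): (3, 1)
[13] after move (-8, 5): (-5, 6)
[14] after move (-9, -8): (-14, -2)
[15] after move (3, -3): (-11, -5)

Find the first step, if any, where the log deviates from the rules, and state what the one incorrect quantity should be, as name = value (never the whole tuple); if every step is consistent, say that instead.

Recomputing the run from the initial state:
step 1: x = 3, y = -2
step 2: x = 12, y = 1
step 3: x = 8, y = -8
step 4: x = 3, y = -5
step 5: x = -3, y = 1
step 6: x = -7, y = 6
step 7: x = -13, y = 8
step 8: x = -14, y = 8
step 9: x = -20, y = 0
step 10: x = -12, y = -7
step 11: x = -4, y = -3
step 12: x = 3, y = 1
step 13: x = -5, y = 6
step 14: x = -14, y = -2
step 15: x = -11, y = -5
This matches the log at every step.

no error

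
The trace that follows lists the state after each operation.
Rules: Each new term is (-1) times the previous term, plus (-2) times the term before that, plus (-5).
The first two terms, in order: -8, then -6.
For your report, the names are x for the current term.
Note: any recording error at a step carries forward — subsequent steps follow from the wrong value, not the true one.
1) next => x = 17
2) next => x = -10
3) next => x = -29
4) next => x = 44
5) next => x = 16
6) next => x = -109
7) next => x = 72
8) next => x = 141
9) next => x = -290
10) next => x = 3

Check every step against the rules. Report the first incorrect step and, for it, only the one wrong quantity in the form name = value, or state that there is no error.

step 5, x = 9

1. x = -1*(-6) + (-2)*(-8) + (-5) = 17 (matches)
2. x = -1*(17) + (-2)*(-6) + (-5) = -10 (confirmed correct)
3. x = -1*(-10) + (-2)*(17) + (-5) = -29 (consistent with the trace)
4. x = -1*(-29) + (-2)*(-10) + (-5) = 44 (consistent with the trace)
5. x = -1*(44) + (-2)*(-29) + (-5) = 9 (the entry is off here)
First incorrect step: 5; the correct value is x = 9.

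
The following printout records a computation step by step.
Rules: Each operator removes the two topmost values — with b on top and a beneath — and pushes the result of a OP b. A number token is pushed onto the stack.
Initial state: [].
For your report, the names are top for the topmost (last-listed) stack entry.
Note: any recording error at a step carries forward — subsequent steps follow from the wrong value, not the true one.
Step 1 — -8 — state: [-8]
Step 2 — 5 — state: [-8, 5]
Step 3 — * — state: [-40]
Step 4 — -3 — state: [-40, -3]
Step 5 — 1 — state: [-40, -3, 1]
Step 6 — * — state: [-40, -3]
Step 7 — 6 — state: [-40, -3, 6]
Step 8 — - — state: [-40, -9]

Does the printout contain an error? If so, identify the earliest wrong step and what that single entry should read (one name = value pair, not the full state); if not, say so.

Recomputing the run from the initial state:
step 1: [-8]
step 2: [-8, 5]
step 3: [-40]
step 4: [-40, -3]
step 5: [-40, -3, 1]
step 6: [-40, -3]
step 7: [-40, -3, 6]
step 8: [-40, -9]
This matches the printout at every step.

no error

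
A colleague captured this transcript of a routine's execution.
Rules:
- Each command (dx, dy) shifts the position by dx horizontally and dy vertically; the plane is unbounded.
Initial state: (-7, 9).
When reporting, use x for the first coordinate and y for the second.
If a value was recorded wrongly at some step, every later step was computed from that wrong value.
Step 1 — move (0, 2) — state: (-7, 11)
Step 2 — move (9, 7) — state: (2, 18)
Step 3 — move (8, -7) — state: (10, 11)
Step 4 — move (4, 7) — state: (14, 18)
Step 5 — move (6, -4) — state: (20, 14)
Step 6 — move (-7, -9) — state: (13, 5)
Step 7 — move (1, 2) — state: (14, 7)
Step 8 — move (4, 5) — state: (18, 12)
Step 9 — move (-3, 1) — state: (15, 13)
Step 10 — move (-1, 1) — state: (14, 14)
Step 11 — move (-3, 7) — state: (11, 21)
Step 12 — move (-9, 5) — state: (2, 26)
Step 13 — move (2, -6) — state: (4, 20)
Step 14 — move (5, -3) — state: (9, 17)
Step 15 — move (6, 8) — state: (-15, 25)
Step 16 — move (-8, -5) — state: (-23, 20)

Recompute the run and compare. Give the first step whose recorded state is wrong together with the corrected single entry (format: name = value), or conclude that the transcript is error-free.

step 15, x = 15

Recomputing the run from the initial state:
step 1: x = -7, y = 11
step 2: x = 2, y = 18
step 3: x = 10, y = 11
step 4: x = 14, y = 18
step 5: x = 20, y = 14
step 6: x = 13, y = 5
step 7: x = 14, y = 7
step 8: x = 18, y = 12
step 9: x = 15, y = 13
step 10: x = 14, y = 14
step 11: x = 11, y = 21
step 12: x = 2, y = 26
step 13: x = 4, y = 20
step 14: x = 9, y = 17
step 15: x = 15, y = 25
step 16: x = 7, y = 20
The first disagreement with the transcript is at step 15, where the value should be x = 15.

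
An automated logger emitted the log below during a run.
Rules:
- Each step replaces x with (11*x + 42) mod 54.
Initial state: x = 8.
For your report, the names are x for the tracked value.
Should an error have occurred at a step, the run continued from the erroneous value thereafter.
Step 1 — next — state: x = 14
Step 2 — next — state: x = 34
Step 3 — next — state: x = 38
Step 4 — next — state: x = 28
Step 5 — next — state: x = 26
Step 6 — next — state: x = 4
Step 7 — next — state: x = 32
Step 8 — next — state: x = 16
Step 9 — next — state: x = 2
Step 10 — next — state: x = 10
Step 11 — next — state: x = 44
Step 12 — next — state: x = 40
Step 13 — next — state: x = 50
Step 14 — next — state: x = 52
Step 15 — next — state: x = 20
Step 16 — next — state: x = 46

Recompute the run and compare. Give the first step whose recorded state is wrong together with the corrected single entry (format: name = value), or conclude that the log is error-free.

1. x = (11*8 + 42) mod 54 = 22 (first mismatch against the log)
The earliest wrong entry is at step 1: it should read x = 22.

step 1, x = 22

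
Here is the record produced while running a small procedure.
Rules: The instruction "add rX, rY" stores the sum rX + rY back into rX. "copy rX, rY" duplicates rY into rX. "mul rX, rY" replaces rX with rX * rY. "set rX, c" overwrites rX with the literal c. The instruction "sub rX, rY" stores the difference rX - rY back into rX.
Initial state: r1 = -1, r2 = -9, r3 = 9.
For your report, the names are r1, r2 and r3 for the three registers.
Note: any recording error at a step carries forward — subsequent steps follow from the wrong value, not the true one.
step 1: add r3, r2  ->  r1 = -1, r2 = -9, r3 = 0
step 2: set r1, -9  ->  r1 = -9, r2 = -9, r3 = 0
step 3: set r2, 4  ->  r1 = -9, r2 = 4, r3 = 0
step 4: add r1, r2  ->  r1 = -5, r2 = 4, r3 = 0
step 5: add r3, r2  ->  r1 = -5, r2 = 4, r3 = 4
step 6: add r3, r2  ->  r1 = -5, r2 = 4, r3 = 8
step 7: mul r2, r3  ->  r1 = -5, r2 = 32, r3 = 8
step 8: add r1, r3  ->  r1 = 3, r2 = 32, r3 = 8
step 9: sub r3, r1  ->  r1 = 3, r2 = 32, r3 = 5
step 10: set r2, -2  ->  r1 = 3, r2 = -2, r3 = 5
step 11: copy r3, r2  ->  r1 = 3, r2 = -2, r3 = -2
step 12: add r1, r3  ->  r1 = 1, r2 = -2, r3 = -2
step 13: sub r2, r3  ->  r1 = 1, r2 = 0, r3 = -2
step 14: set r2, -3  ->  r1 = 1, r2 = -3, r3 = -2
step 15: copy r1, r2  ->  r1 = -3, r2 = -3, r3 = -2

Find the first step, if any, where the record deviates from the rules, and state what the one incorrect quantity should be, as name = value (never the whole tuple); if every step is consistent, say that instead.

no error

step 1: r3 = 9 + -9 = 0 -> in agreement
step 2: r1 = -9 -> exactly as logged
step 3: r2 = 4 -> checks out
step 4: r1 = -9 + 4 = -5 -> verified
step 5: r3 = 0 + 4 = 4 -> exactly as logged
step 6: r3 = 4 + 4 = 8 -> consistent with the record
step 7: r2 = 4 * 8 = 32 -> checks out
step 8: r1 = -5 + 8 = 3 -> same as recorded
step 9: r3 = 8 - 3 = 5 -> consistent with the record
step 10: r2 = -2 -> confirmed correct
step 11: r3 = -2 -> agrees with the record
step 12: r1 = 3 + -2 = 1 -> agrees with the record
step 13: r2 = -2 - -2 = 0 -> verified
step 14: r2 = -3 -> agrees with the record
step 15: r1 = -3 -> exactly as logged
All entries verified; no error found.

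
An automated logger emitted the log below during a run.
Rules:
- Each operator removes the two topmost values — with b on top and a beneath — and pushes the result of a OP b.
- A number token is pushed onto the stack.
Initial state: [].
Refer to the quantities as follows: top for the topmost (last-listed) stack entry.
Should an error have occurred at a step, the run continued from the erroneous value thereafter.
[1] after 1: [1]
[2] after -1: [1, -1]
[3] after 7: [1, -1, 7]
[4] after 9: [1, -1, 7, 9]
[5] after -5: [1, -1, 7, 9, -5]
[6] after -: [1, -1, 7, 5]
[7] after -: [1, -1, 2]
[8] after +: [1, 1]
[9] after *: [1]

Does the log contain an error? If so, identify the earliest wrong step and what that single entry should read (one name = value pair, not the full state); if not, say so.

step 1: push 1: top = 1 -> matches
step 2: push -1: top = -1 -> checks out
step 3: push 7: top = 7 -> same as recorded
step 4: push 9: top = 9 -> verified
step 5: push -5: top = -5 -> no discrepancy
step 6: 9 - -5 = 14 -> the log has a different value
Step 6 is the first one off; corrected, top = 14.

step 6, top = 14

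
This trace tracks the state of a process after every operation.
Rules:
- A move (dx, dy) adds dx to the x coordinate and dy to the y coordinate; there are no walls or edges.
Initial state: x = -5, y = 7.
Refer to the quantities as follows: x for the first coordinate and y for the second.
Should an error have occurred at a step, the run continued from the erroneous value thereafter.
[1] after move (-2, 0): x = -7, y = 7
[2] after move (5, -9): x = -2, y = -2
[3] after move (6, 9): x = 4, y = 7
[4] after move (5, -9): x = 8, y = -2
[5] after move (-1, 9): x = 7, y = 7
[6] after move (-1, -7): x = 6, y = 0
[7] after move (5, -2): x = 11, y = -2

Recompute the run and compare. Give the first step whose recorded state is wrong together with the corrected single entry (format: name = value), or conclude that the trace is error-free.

Step 1: x = -5 + (-2) = -7, y = 7 + (0) = 7 — no discrepancy.
Step 2: x = -7 + (5) = -2, y = 7 + (-9) = -2 — agrees with the trace.
Step 3: x = -2 + (6) = 4, y = -2 + (9) = 7 — exactly as logged.
Step 4: x = 4 + (5) = 9, y = 7 + (-9) = -2 — the trace has a different value.
First incorrect step: 4; the correct value is x = 9.

step 4, x = 9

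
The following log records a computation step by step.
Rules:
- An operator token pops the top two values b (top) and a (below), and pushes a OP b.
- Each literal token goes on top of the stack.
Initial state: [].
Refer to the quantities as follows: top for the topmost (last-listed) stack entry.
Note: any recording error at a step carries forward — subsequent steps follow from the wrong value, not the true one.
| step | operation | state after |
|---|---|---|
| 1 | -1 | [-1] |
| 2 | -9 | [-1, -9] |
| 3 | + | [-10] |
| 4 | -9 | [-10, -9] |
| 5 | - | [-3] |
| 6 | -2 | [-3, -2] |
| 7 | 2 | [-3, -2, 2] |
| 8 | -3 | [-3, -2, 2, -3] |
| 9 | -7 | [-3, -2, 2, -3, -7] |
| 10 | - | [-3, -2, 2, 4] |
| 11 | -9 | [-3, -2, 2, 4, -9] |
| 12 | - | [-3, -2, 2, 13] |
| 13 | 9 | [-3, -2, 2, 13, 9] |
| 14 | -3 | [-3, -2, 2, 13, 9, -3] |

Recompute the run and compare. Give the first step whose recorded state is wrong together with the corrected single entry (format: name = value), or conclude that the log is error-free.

step 1: push -1: top = -1 -> agrees with the log
step 2: push -9: top = -9 -> in agreement
step 3: -1 + -9 = -10 -> consistent with the log
step 4: push -9: top = -9 -> exactly as logged
step 5: -10 - -9 = -1 -> the entry is off here
So the first discrepancy is step 5, where the right value is top = -1.

step 5, top = -1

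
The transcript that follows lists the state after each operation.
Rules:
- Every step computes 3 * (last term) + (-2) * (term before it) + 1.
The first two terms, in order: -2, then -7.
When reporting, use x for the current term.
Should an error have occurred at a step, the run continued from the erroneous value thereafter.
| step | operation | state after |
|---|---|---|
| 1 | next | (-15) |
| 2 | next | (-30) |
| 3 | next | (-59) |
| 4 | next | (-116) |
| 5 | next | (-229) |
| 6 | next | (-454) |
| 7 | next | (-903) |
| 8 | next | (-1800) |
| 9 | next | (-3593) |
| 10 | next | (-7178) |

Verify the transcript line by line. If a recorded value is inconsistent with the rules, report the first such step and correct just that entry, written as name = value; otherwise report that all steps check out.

1. x = 3*(-7) + (-2)*(-2) + (1) = -16 (this is not what the transcript shows)
The audit stops at step 1: the recorded entry is wrong and should be x = -16.

step 1, x = -16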